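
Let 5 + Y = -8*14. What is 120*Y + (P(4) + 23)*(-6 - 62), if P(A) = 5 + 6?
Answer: -16352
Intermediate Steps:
P(A) = 11
Y = -117 (Y = -5 - 8*14 = -5 - 112 = -117)
120*Y + (P(4) + 23)*(-6 - 62) = 120*(-117) + (11 + 23)*(-6 - 62) = -14040 + 34*(-68) = -14040 - 2312 = -16352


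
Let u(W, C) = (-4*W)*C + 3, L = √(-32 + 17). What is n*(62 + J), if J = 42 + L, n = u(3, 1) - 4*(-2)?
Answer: -104 - I*√15 ≈ -104.0 - 3.873*I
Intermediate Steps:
L = I*√15 (L = √(-15) = I*√15 ≈ 3.873*I)
u(W, C) = 3 - 4*C*W (u(W, C) = -4*C*W + 3 = 3 - 4*C*W)
n = -1 (n = (3 - 4*1*3) - 4*(-2) = (3 - 12) + 8 = -9 + 8 = -1)
J = 42 + I*√15 ≈ 42.0 + 3.873*I
n*(62 + J) = -(62 + (42 + I*√15)) = -(104 + I*√15) = -104 - I*√15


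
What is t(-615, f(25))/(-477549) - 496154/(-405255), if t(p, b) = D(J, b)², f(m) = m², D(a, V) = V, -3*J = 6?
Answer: 26211704057/64509706665 ≈ 0.40632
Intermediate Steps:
J = -2 (J = -⅓*6 = -2)
t(p, b) = b²
t(-615, f(25))/(-477549) - 496154/(-405255) = (25²)²/(-477549) - 496154/(-405255) = 625²*(-1/477549) - 496154*(-1/405255) = 390625*(-1/477549) + 496154/405255 = -390625/477549 + 496154/405255 = 26211704057/64509706665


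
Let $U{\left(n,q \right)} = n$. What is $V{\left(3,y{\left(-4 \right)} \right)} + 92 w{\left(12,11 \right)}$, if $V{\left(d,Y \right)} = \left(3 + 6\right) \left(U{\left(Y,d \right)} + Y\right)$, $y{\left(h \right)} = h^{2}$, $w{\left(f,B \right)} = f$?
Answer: $1392$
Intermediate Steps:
$V{\left(d,Y \right)} = 18 Y$ ($V{\left(d,Y \right)} = \left(3 + 6\right) \left(Y + Y\right) = 9 \cdot 2 Y = 18 Y$)
$V{\left(3,y{\left(-4 \right)} \right)} + 92 w{\left(12,11 \right)} = 18 \left(-4\right)^{2} + 92 \cdot 12 = 18 \cdot 16 + 1104 = 288 + 1104 = 1392$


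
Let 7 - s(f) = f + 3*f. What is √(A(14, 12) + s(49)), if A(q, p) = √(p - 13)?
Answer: √(-189 + I) ≈ 0.03637 + 13.748*I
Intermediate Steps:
s(f) = 7 - 4*f (s(f) = 7 - (f + 3*f) = 7 - 4*f)
A(q, p) = √(-13 + p)
√(A(14, 12) + s(49)) = √(√(-13 + 12) + (7 - 4*49)) = √(√(-1) + (7 - 196)) = √(I - 189) = √(-189 + I)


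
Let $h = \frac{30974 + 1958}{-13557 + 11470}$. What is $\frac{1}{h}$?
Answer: $- \frac{2087}{32932} \approx -0.063373$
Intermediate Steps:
$h = - \frac{32932}{2087}$ ($h = \frac{32932}{-2087} = 32932 \left(- \frac{1}{2087}\right) = - \frac{32932}{2087} \approx -15.78$)
$\frac{1}{h} = \frac{1}{- \frac{32932}{2087}} = - \frac{2087}{32932}$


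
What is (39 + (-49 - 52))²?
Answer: 3844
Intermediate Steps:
(39 + (-49 - 52))² = (39 - 101)² = (-62)² = 3844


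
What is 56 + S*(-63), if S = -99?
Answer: 6293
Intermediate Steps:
56 + S*(-63) = 56 - 99*(-63) = 56 + 6237 = 6293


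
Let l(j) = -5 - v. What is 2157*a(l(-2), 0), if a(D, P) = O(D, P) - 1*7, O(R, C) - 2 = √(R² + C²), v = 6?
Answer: 12942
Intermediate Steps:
O(R, C) = 2 + √(C² + R²) (O(R, C) = 2 + √(R² + C²) = 2 + √(C² + R²))
l(j) = -11 (l(j) = -5 - 1*6 = -5 - 6 = -11)
a(D, P) = -5 + √(D² + P²) (a(D, P) = (2 + √(P² + D²)) - 1*7 = (2 + √(D² + P²)) - 7 = -5 + √(D² + P²))
2157*a(l(-2), 0) = 2157*(-5 + √((-11)² + 0²)) = 2157*(-5 + √(121 + 0)) = 2157*(-5 + √121) = 2157*(-5 + 11) = 2157*6 = 12942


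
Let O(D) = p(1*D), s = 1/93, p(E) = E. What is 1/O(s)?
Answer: 93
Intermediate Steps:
s = 1/93 ≈ 0.010753
O(D) = D (O(D) = 1*D = D)
1/O(s) = 1/(1/93) = 93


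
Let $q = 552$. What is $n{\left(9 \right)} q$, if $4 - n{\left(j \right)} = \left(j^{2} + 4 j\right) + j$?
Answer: $-67344$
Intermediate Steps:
$n{\left(j \right)} = 4 - j^{2} - 5 j$ ($n{\left(j \right)} = 4 - \left(\left(j^{2} + 4 j\right) + j\right) = 4 - \left(j^{2} + 5 j\right) = 4 - j^{2} - 5 j$)
$n{\left(9 \right)} q = \left(4 - 9^{2} - 45\right) 552 = \left(4 - 81 - 45\right) 552 = \left(-122\right) 552 = -67344$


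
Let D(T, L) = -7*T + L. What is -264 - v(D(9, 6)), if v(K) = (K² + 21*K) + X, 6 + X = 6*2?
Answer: -2322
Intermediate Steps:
X = 6 (X = -6 + 6*2 = -6 + 12 = 6)
D(T, L) = L - 7*T
v(K) = 6 + K² + 21*K (v(K) = (K² + 21*K) + 6 = 6 + K² + 21*K)
-264 - v(D(9, 6)) = -264 - (6 + (6 - 7*9)² + 21*(6 - 7*9)) = -264 - (6 + (6 - 63)² + 21*(6 - 63)) = -264 - (6 + (-57)² + 21*(-57)) = -264 - (6 + 3249 - 1197) = -264 - 1*2058 = -264 - 2058 = -2322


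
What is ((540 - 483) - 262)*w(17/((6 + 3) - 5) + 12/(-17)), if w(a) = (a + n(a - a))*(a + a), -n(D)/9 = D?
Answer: -11906605/2312 ≈ -5149.9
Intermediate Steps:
n(D) = -9*D
w(a) = 2*a² (w(a) = (a - 9*(a - a))*(a + a) = (a - 9*0)*(2*a) = (a + 0)*(2*a) = a*(2*a) = 2*a²)
((540 - 483) - 262)*w(17/((6 + 3) - 5) + 12/(-17)) = ((540 - 483) - 262)*(2*(17/((6 + 3) - 5) + 12/(-17))²) = (57 - 262)*(2*(17/(9 - 5) + 12*(-1/17))²) = -410*(17/4 - 12/17)² = -410*(241/68)² = -410*58081/4624 = -205*58081/2312 = -11906605/2312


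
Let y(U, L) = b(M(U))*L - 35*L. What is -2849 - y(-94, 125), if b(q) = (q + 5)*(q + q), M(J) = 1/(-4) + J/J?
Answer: 3583/8 ≈ 447.88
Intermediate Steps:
M(J) = 3/4 (M(J) = 1*(-1/4) + 1 = -1/4 + 1 = 3/4)
b(q) = 2*q*(5 + q) (b(q) = (5 + q)*(2*q) = 2*q*(5 + q))
y(U, L) = -211*L/8 (y(U, L) = (2*(3/4)*(5 + 3/4))*L - 35*L = (2*(3/4)*(23/4))*L - 35*L = 69*L/8 - 35*L = -211*L/8)
-2849 - y(-94, 125) = -2849 - (-211)*125/8 = -2849 - 1*(-26375/8) = -2849 + 26375/8 = 3583/8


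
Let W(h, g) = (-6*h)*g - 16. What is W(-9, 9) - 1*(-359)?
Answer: 829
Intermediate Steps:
W(h, g) = -16 - 6*g*h (W(h, g) = -6*g*h - 16 = -16 - 6*g*h)
W(-9, 9) - 1*(-359) = (-16 - 6*9*(-9)) - 1*(-359) = (-16 + 486) + 359 = 470 + 359 = 829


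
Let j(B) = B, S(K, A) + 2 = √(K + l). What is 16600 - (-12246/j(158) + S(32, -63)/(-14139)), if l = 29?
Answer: 18628457539/1116981 + √61/14139 ≈ 16678.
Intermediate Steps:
S(K, A) = -2 + √(29 + K) (S(K, A) = -2 + √(K + 29) = -2 + √(29 + K))
16600 - (-12246/j(158) + S(32, -63)/(-14139)) = 16600 - (-12246/158 + (-2 + √(29 + 32))/(-14139)) = 16600 - (-12246*1/158 + (-2 + √61)*(-1/14139)) = 16600 - (-6123/79 + (2/14139 - √61/14139)) = 16600 - (-86572939/1116981 - √61/14139) = 16600 + (86572939/1116981 + √61/14139) = 18628457539/1116981 + √61/14139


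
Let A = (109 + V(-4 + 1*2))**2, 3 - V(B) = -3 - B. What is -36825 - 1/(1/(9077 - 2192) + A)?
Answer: -3237453899835/87914566 ≈ -36825.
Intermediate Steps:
V(B) = 6 + B (V(B) = 3 - (-3 - B) = 3 + (3 + B) = 6 + B)
A = 12769 (A = (109 + (6 + (-4 + 1*2)))**2 = (109 + (6 + (-4 + 2)))**2 = (109 + (6 - 2))**2 = (109 + 4)**2 = 113**2 = 12769)
-36825 - 1/(1/(9077 - 2192) + A) = -36825 - 1/(1/(9077 - 2192) + 12769) = -36825 - 1/(1/6885 + 12769) = -36825 - 1/87914566/6885 = -36825 - 1*6885/87914566 = -36825 - 6885/87914566 = -3237453899835/87914566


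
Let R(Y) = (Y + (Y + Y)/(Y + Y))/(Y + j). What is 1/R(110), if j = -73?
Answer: ⅓ ≈ 0.33333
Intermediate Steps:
R(Y) = (1 + Y)/(-73 + Y) (R(Y) = (Y + (Y + Y)/(Y + Y))/(Y - 73) = (Y + (2*Y)/((2*Y)))/(-73 + Y) = (Y + (2*Y)*(1/(2*Y)))/(-73 + Y) = (Y + 1)/(-73 + Y) = (1 + Y)/(-73 + Y))
1/R(110) = 1/((1 + 110)/(-73 + 110)) = 1/(111/37) = 1/((1/37)*111) = 1/3 = ⅓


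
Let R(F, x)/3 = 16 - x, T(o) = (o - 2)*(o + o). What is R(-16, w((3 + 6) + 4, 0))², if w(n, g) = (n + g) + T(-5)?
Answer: 40401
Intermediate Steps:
T(o) = 2*o*(-2 + o) (T(o) = (-2 + o)*(2*o) = 2*o*(-2 + o))
w(n, g) = 70 + g + n (w(n, g) = (n + g) + 2*(-5)*(-2 - 5) = (g + n) + 2*(-5)*(-7) = (g + n) + 70 = 70 + g + n)
R(F, x) = 48 - 3*x (R(F, x) = 3*(16 - x) = 48 - 3*x)
R(-16, w((3 + 6) + 4, 0))² = (48 - 3*(70 + 0 + ((3 + 6) + 4)))² = (48 - 3*(70 + 0 + (9 + 4)))² = (48 - 3*(70 + 0 + 13))² = (48 - 3*83)² = (48 - 249)² = (-201)² = 40401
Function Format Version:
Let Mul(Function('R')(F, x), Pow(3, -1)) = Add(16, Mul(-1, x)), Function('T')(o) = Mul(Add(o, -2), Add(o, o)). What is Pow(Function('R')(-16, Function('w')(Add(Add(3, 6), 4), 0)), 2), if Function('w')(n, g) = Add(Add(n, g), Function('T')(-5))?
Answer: 40401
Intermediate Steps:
Function('T')(o) = Mul(2, o, Add(-2, o)) (Function('T')(o) = Mul(Add(-2, o), Mul(2, o)) = Mul(2, o, Add(-2, o)))
Function('w')(n, g) = Add(70, g, n) (Function('w')(n, g) = Add(Add(n, g), Mul(2, -5, Add(-2, -5))) = Add(Add(g, n), Mul(2, -5, -7)) = Add(Add(g, n), 70) = Add(70, g, n))
Function('R')(F, x) = Add(48, Mul(-3, x)) (Function('R')(F, x) = Mul(3, Add(16, Mul(-1, x))) = Add(48, Mul(-3, x)))
Pow(Function('R')(-16, Function('w')(Add(Add(3, 6), 4), 0)), 2) = Pow(Add(48, Mul(-3, Add(70, 0, Add(Add(3, 6), 4)))), 2) = Pow(Add(48, Mul(-3, Add(70, 0, Add(9, 4)))), 2) = Pow(Add(48, Mul(-3, Add(70, 0, 13))), 2) = Pow(Add(48, Mul(-3, 83)), 2) = Pow(Add(48, -249), 2) = Pow(-201, 2) = 40401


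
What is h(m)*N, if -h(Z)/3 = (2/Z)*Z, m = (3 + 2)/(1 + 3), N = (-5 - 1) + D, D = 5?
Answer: 6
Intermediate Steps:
N = -1 (N = (-5 - 1) + 5 = -6 + 5 = -1)
m = 5/4 ≈ 1.2500
h(Z) = -6 (h(Z) = -3*2/Z*Z = -3*2 = -6)
h(m)*N = -6*(-1) = 6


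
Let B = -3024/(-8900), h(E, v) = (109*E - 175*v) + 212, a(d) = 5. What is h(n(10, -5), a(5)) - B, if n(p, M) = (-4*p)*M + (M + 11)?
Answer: 48484219/2225 ≈ 21791.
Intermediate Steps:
n(p, M) = 11 + M - 4*M*p (n(p, M) = -4*M*p + (11 + M) = 11 + M - 4*M*p)
h(E, v) = 212 - 175*v + 109*E (h(E, v) = (-175*v + 109*E) + 212 = 212 - 175*v + 109*E)
B = 756/2225 (B = -3024*(-1/8900) = 756/2225 ≈ 0.33978)
h(n(10, -5), a(5)) - B = (212 - 175*5 + 109*(11 - 5 - 4*(-5)*10)) - 1*756/2225 = (212 - 875 + 109*(11 - 5 + 200)) - 756/2225 = (212 - 875 + 109*206) - 756/2225 = (212 - 875 + 22454) - 756/2225 = 21791 - 756/2225 = 48484219/2225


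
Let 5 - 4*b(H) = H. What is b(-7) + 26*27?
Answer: 705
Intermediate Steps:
b(H) = 5/4 - H/4
b(-7) + 26*27 = (5/4 - ¼*(-7)) + 26*27 = (5/4 + 7/4) + 702 = 3 + 702 = 705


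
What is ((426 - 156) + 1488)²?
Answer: 3090564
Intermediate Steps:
((426 - 156) + 1488)² = (270 + 1488)² = 1758² = 3090564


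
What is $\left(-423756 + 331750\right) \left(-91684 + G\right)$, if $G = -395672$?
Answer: $44839676136$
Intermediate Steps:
$\left(-423756 + 331750\right) \left(-91684 + G\right) = \left(-423756 + 331750\right) \left(-91684 - 395672\right) = \left(-92006\right) \left(-487356\right) = 44839676136$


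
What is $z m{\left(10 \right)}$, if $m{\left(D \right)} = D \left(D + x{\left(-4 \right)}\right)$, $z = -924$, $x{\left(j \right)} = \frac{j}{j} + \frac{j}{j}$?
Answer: $-110880$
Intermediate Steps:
$x{\left(j \right)} = 2$ ($x{\left(j \right)} = 1 + 1 = 2$)
$m{\left(D \right)} = D \left(2 + D\right)$ ($m{\left(D \right)} = D \left(D + 2\right) = D \left(2 + D\right)$)
$z m{\left(10 \right)} = - 924 \cdot 10 \left(2 + 10\right) = - 924 \cdot 10 \cdot 12 = \left(-924\right) 120 = -110880$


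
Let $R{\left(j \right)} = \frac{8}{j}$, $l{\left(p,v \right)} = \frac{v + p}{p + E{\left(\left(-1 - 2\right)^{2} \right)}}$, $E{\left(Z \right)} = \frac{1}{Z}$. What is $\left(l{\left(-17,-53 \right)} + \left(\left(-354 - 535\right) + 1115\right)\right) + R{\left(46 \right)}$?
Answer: $\frac{402597}{1748} \approx 230.32$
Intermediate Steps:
$l{\left(p,v \right)} = \frac{p + v}{\frac{1}{9} + p}$ ($l{\left(p,v \right)} = \frac{v + p}{p + \frac{1}{\left(-1 - 2\right)^{2}}} = \frac{p + v}{p + \frac{1}{\left(-3\right)^{2}}} = \frac{p + v}{p + \frac{1}{9}} = \frac{p + v}{\frac{1}{9} + p}$)
$\left(l{\left(-17,-53 \right)} + \left(\left(-354 - 535\right) + 1115\right)\right) + R{\left(46 \right)} = \left(\frac{9 \left(-17 - 53\right)}{1 + 9 \left(-17\right)} + \left(\left(-354 - 535\right) + 1115\right)\right) + \frac{8}{46} = \left(9 \frac{1}{1 - 153} \left(-70\right) + \left(\left(-354 - 535\right) + 1115\right)\right) + 8 \cdot \frac{1}{46} = \left(9 \frac{1}{-152} \left(-70\right) + \left(-889 + 1115\right)\right) + \frac{4}{23} = \left(9 \left(- \frac{1}{152}\right) \left(-70\right) + 226\right) + \frac{4}{23} = \left(\frac{315}{76} + 226\right) + \frac{4}{23} = \frac{17491}{76} + \frac{4}{23} = \frac{402597}{1748}$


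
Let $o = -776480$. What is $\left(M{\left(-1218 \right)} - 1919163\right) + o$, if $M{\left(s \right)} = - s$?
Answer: $-2694425$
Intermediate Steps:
$\left(M{\left(-1218 \right)} - 1919163\right) + o = \left(\left(-1\right) \left(-1218\right) - 1919163\right) - 776480 = \left(1218 - 1919163\right) - 776480 = -1917945 - 776480 = -2694425$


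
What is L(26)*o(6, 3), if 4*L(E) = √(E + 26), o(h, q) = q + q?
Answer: 3*√13 ≈ 10.817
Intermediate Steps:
o(h, q) = 2*q
L(E) = √(26 + E)/4 (L(E) = √(E + 26)/4 = √(26 + E)/4)
L(26)*o(6, 3) = (√(26 + 26)/4)*(2*3) = (√52/4)*6 = ((2*√13)/4)*6 = (√13/2)*6 = 3*√13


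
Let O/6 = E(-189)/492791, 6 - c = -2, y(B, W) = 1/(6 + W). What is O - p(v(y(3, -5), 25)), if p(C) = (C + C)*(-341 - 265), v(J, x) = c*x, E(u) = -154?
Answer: 119452537476/492791 ≈ 2.4240e+5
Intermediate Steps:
c = 8 (c = 6 - 1*(-2) = 6 + 2 = 8)
v(J, x) = 8*x
O = -924/492791 (O = 6*(-154/492791) = -924/492791 ≈ -0.0018750)
p(C) = -1212*C (p(C) = (2*C)*(-606) = -1212*C)
O - p(v(y(3, -5), 25)) = -924/492791 - (-1212)*8*25 = -924/492791 - (-1212)*200 = -924/492791 - 1*(-242400) = -924/492791 + 242400 = 119452537476/492791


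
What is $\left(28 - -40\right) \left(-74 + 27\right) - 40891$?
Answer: $-44087$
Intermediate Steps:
$\left(28 - -40\right) \left(-74 + 27\right) - 40891 = \left(28 + 40\right) \left(-47\right) - 40891 = 68 \left(-47\right) - 40891 = -3196 - 40891 = -44087$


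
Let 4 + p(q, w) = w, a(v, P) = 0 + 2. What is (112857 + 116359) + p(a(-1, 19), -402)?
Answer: 228810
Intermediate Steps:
a(v, P) = 2
p(q, w) = -4 + w
(112857 + 116359) + p(a(-1, 19), -402) = (112857 + 116359) + (-4 - 402) = 229216 - 406 = 228810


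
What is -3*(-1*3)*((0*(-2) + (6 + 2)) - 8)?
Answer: 0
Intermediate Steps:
-3*(-1*3)*((0*(-2) + (6 + 2)) - 8) = -(-9)*((0 + 8) - 8) = -(-9)*(8 - 8) = -(-9)*0 = -3*0 = 0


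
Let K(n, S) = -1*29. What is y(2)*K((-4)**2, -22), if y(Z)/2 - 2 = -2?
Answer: 0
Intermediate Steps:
y(Z) = 0 (y(Z) = 4 + 2*(-2) = 4 - 4 = 0)
K(n, S) = -29
y(2)*K((-4)**2, -22) = 0*(-29) = 0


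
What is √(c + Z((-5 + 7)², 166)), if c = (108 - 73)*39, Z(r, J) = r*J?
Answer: √2029 ≈ 45.044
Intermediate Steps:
Z(r, J) = J*r
c = 1365 (c = 35*39 = 1365)
√(c + Z((-5 + 7)², 166)) = √(1365 + 166*(-5 + 7)²) = √(1365 + 166*2²) = √(1365 + 166*4) = √(1365 + 664) = √2029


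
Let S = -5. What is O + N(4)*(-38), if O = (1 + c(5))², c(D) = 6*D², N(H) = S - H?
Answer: 23143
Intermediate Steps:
N(H) = -5 - H
O = 22801 (O = (1 + 6*5²)² = (1 + 6*25)² = (1 + 150)² = 151² = 22801)
O + N(4)*(-38) = 22801 + (-5 - 1*4)*(-38) = 22801 + (-5 - 4)*(-38) = 22801 - 9*(-38) = 22801 + 342 = 23143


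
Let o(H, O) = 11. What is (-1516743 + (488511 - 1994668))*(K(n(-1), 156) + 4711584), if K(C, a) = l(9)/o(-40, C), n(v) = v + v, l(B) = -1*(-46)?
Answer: -156669259063000/11 ≈ -1.4243e+13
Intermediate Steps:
l(B) = 46
n(v) = 2*v
K(C, a) = 46/11
(-1516743 + (488511 - 1994668))*(K(n(-1), 156) + 4711584) = (-1516743 + (488511 - 1994668))*(46/11 + 4711584) = (-1516743 - 1506157)*(51827470/11) = -3022900*51827470/11 = -156669259063000/11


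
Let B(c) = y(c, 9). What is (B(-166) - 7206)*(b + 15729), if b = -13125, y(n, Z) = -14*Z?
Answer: -19092528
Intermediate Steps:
B(c) = -126 (B(c) = -14*9 = -126)
(B(-166) - 7206)*(b + 15729) = (-126 - 7206)*(-13125 + 15729) = -7332*2604 = -19092528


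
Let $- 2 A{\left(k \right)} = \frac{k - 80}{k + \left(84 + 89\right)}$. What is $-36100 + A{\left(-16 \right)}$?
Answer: $- \frac{5667652}{157} \approx -36100.0$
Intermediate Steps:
$A{\left(k \right)} = - \frac{-80 + k}{2 \left(173 + k\right)}$ ($A{\left(k \right)} = - \frac{\left(k - 80\right) \frac{1}{k + \left(84 + 89\right)}}{2} = - \frac{\left(-80 + k\right) \frac{1}{k + 173}}{2} = - \frac{\left(-80 + k\right) \frac{1}{173 + k}}{2} = - \frac{\frac{1}{173 + k} \left(-80 + k\right)}{2} = - \frac{-80 + k}{2 \left(173 + k\right)}$)
$-36100 + A{\left(-16 \right)} = -36100 + \frac{80 - -16}{2 \left(173 - 16\right)} = -36100 + \frac{80 + 16}{2 \cdot 157} = -36100 + \frac{1}{2} \cdot \frac{1}{157} \cdot 96 = -36100 + \frac{48}{157} = - \frac{5667652}{157}$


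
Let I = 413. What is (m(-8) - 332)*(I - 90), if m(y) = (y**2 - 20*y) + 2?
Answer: -34238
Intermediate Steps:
m(y) = 2 + y**2 - 20*y
(m(-8) - 332)*(I - 90) = ((2 + (-8)**2 - 20*(-8)) - 332)*(413 - 90) = ((2 + 64 + 160) - 332)*323 = (226 - 332)*323 = -106*323 = -34238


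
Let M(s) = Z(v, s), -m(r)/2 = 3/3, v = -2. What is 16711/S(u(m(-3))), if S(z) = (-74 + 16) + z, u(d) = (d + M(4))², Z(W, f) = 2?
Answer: -16711/58 ≈ -288.12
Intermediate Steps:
m(r) = -2 (m(r) = -6/3 = -2*1 = -2)
M(s) = 2
u(d) = (2 + d)² (u(d) = (d + 2)² = (2 + d)²)
S(z) = -58 + z
16711/S(u(m(-3))) = 16711/(-58 + (2 - 2)²) = 16711/(-58 + 0²) = 16711/(-58 + 0) = 16711/(-58) = 16711*(-1/58) = -16711/58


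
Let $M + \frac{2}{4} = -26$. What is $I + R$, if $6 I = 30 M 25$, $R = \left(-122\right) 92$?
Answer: $- \frac{29073}{2} \approx -14537.0$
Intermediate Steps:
$M = - \frac{53}{2}$ ($M = - \frac{1}{2} - 26 = - \frac{53}{2} \approx -26.5$)
$R = -11224$
$I = - \frac{6625}{2}$ ($I = \frac{30 \left(- \frac{53}{2}\right) 25}{6} = \frac{\left(-795\right) 25}{6} = \frac{1}{6} \left(-19875\right) = - \frac{6625}{2} \approx -3312.5$)
$I + R = - \frac{6625}{2} - 11224 = - \frac{29073}{2}$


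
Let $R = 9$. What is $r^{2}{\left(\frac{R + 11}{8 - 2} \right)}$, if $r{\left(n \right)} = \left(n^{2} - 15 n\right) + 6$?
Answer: $\frac{87616}{81} \approx 1081.7$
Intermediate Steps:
$r{\left(n \right)} = 6 + n^{2} - 15 n$
$r^{2}{\left(\frac{R + 11}{8 - 2} \right)} = \left(6 + \left(\frac{9 + 11}{8 - 2}\right)^{2} - 15 \frac{9 + 11}{8 - 2}\right)^{2} = \left(6 + \left(\frac{20}{6}\right)^{2} - 15 \cdot \frac{20}{6}\right)^{2} = \left(6 + \left(20 \cdot \frac{1}{6}\right)^{2} - 15 \cdot 20 \cdot \frac{1}{6}\right)^{2} = \left(6 + \left(\frac{10}{3}\right)^{2} - 50\right)^{2} = \left(6 + \frac{100}{9} - 50\right)^{2} = \left(- \frac{296}{9}\right)^{2} = \frac{87616}{81}$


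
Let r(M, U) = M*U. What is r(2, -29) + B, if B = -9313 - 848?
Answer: -10219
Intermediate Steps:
B = -10161
r(2, -29) + B = 2*(-29) - 10161 = -58 - 10161 = -10219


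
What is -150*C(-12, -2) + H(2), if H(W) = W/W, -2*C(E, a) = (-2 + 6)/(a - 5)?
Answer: -293/7 ≈ -41.857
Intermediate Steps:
C(E, a) = -2/(-5 + a) (C(E, a) = -(-2 + 6)/(2*(a - 5)) = -2/(-5 + a))
H(W) = 1
-150*C(-12, -2) + H(2) = -(-300)/(-5 - 2) + 1 = -(-300)/(-7) + 1 = -(-300)*(-1)/7 + 1 = -150*2/7 + 1 = -300/7 + 1 = -293/7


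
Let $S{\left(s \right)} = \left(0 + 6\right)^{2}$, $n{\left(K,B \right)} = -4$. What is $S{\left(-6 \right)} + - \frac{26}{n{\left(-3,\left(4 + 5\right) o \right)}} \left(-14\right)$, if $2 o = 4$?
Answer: $-55$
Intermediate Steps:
$o = 2$ ($o = \frac{1}{2} \cdot 4 = 2$)
$S{\left(s \right)} = 36$ ($S{\left(s \right)} = 6^{2} = 36$)
$S{\left(-6 \right)} + - \frac{26}{n{\left(-3,\left(4 + 5\right) o \right)}} \left(-14\right) = 36 + - \frac{26}{-4} \left(-14\right) = 36 + \left(-26\right) \left(- \frac{1}{4}\right) \left(-14\right) = 36 + \frac{13}{2} \left(-14\right) = 36 - 91 = -55$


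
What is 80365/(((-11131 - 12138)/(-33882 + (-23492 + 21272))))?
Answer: 2901337230/23269 ≈ 1.2469e+5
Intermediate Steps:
80365/(((-11131 - 12138)/(-33882 + (-23492 + 21272)))) = 80365/((-23269/(-33882 - 2220))) = 80365/((-23269/(-36102))) = 80365/((-23269*(-1/36102))) = 80365/(23269/36102) = 80365*(36102/23269) = 2901337230/23269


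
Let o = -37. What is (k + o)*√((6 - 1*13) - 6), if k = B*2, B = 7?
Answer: -23*I*√13 ≈ -82.928*I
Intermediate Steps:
k = 14 (k = 7*2 = 14)
(k + o)*√((6 - 1*13) - 6) = (14 - 37)*√((6 - 1*13) - 6) = -23*√((6 - 13) - 6) = -23*√(-7 - 6) = -23*I*√13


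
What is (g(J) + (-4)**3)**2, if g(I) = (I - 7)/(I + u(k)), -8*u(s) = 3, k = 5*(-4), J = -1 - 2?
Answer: 2715904/729 ≈ 3725.5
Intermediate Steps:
J = -3
k = -20
u(s) = -3/8 (u(s) = -1/8*3 = -3/8)
g(I) = (-7 + I)/(-3/8 + I) (g(I) = (I - 7)/(I - 3/8) = (-7 + I)/(-3/8 + I))
(g(J) + (-4)**3)**2 = (8*(-7 - 3)/(-3 + 8*(-3)) + (-4)**3)**2 = (8*(-10)/(-3 - 24) - 64)**2 = (8*(-10)/(-27) - 64)**2 = (8*(-1/27)*(-10) - 64)**2 = (80/27 - 64)**2 = (-1648/27)**2 = 2715904/729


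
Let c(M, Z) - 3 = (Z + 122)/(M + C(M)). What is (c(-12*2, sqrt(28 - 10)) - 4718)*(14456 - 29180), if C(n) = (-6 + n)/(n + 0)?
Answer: 6324738372/91 + 176688*sqrt(2)/91 ≈ 6.9505e+7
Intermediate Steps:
C(n) = (-6 + n)/n
c(M, Z) = 3 + (122 + Z)/(M + (-6 + M)/M) (c(M, Z) = 3 + (Z + 122)/(M + (-6 + M)/M) = 3 + (122 + Z)/(M + (-6 + M)/M))
(c(-12*2, sqrt(28 - 10)) - 4718)*(14456 - 29180) = ((-18 + 3*(-12*2) + (-12*2)*(122 + sqrt(28 - 10) + 3*(-12*2)))/(-6 - 12*2 + (-12*2)**2) - 4718)*(14456 - 29180) = ((-18 + 3*(-24) - 24*(122 + sqrt(18) + 3*(-24)))/(-6 - 24 + (-24)**2) - 4718)*(-14724) = ((-18 - 72 - 24*(122 + 3*sqrt(2) - 72))/(-6 - 24 + 576) - 4718)*(-14724) = ((-18 - 72 - 24*(50 + 3*sqrt(2)))/546 - 4718)*(-14724) = ((-18 - 72 + (-1200 - 72*sqrt(2)))/546 - 4718)*(-14724) = ((-1290 - 72*sqrt(2))/546 - 4718)*(-14724) = ((-215/91 - 12*sqrt(2)/91) - 4718)*(-14724) = (-429553/91 - 12*sqrt(2)/91)*(-14724) = 6324738372/91 + 176688*sqrt(2)/91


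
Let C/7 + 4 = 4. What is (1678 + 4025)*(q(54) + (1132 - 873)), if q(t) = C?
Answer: 1477077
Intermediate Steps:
C = 0 (C = -28 + 7*4 = -28 + 28 = 0)
q(t) = 0
(1678 + 4025)*(q(54) + (1132 - 873)) = (1678 + 4025)*(0 + (1132 - 873)) = 5703*(0 + 259) = 5703*259 = 1477077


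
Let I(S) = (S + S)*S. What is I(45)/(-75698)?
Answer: -2025/37849 ≈ -0.053502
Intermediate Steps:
I(S) = 2*S**2 (I(S) = (2*S)*S = 2*S**2)
I(45)/(-75698) = (2*45**2)/(-75698) = (2*2025)*(-1/75698) = 4050*(-1/75698) = -2025/37849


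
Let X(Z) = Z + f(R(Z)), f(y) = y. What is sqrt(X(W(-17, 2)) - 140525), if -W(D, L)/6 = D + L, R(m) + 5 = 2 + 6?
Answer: 4*I*sqrt(8777) ≈ 374.74*I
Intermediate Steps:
R(m) = 3 (R(m) = -5 + (2 + 6) = -5 + 8 = 3)
W(D, L) = -6*D - 6*L (W(D, L) = -6*(D + L) = -6*D - 6*L)
X(Z) = 3 + Z (X(Z) = Z + 3 = 3 + Z)
sqrt(X(W(-17, 2)) - 140525) = sqrt((3 + (-6*(-17) - 6*2)) - 140525) = sqrt((3 + (102 - 12)) - 140525) = sqrt((3 + 90) - 140525) = sqrt(93 - 140525) = sqrt(-140432) = 4*I*sqrt(8777)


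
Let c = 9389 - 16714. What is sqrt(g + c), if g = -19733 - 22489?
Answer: I*sqrt(49547) ≈ 222.59*I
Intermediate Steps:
g = -42222
c = -7325
sqrt(g + c) = sqrt(-42222 - 7325) = sqrt(-49547) = I*sqrt(49547)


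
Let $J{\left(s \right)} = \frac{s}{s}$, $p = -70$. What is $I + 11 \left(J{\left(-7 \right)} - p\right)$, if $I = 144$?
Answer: $925$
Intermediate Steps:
$J{\left(s \right)} = 1$
$I + 11 \left(J{\left(-7 \right)} - p\right) = 144 + 11 \left(1 - -70\right) = 144 + 11 \left(1 + 70\right) = 144 + 11 \cdot 71 = 144 + 781 = 925$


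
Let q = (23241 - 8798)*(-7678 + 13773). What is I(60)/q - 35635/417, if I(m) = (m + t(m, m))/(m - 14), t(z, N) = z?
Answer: -14429979558281/168859309047 ≈ -85.456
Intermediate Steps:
q = 88030085 (q = 14443*6095 = 88030085)
I(m) = 2*m/(-14 + m) (I(m) = (m + m)/(m - 14) = (2*m)/(-14 + m) = 2*m/(-14 + m))
I(60)/q - 35635/417 = (2*60/(-14 + 60))/88030085 - 35635/417 = (2*60/46)*(1/88030085) - 35635*1/417 = (2*60*(1/46))*(1/88030085) - 35635/417 = (60/23)*(1/88030085) - 35635/417 = 12/404938391 - 35635/417 = -14429979558281/168859309047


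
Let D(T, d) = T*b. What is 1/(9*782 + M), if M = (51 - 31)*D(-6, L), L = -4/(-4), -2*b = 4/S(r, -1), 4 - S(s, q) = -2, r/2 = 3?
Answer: 1/7078 ≈ 0.00014128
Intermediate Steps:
r = 6 (r = 2*3 = 6)
S(s, q) = 6 (S(s, q) = 4 - 1*(-2) = 4 + 2 = 6)
b = -⅓ (b = -2/6 = -½*⅔ = -⅓ ≈ -0.33333)
L = 1 (L = -4*(-¼) = 1)
D(T, d) = -T/3 (D(T, d) = T*(-⅓) = -T/3)
M = 40 (M = (51 - 31)*(-⅓*(-6)) = 20*2 = 40)
1/(9*782 + M) = 1/(9*782 + 40) = 1/(7038 + 40) = 1/7078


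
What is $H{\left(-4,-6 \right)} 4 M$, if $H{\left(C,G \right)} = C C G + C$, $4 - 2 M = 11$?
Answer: $1400$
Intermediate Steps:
$M = - \frac{7}{2}$ ($M = 2 - \frac{11}{2} = - \frac{7}{2} \approx -3.5$)
$H{\left(C,G \right)} = C + G C^{2}$ ($H{\left(C,G \right)} = C^{2} G + C = G C^{2} + C = C + G C^{2}$)
$H{\left(-4,-6 \right)} 4 M = - 4 \left(1 - -24\right) 4 \left(- \frac{7}{2}\right) = - 4 \left(1 + 24\right) 4 \left(- \frac{7}{2}\right) = \left(-4\right) 25 \cdot 4 \left(- \frac{7}{2}\right) = \left(-100\right) 4 \left(- \frac{7}{2}\right) = \left(-400\right) \left(- \frac{7}{2}\right) = 1400$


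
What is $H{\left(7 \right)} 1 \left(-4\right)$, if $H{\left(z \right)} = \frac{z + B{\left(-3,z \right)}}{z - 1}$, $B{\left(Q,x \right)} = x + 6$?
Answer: $- \frac{40}{3} \approx -13.333$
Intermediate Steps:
$B{\left(Q,x \right)} = 6 + x$
$H{\left(z \right)} = \frac{6 + 2 z}{-1 + z}$ ($H{\left(z \right)} = \frac{z + \left(6 + z\right)}{z - 1} = \frac{6 + 2 z}{-1 + z}$)
$H{\left(7 \right)} 1 \left(-4\right) = \frac{2 \left(3 + 7\right)}{-1 + 7} \cdot 1 \left(-4\right) = 2 \cdot \frac{1}{6} \cdot 10 \cdot 1 \left(-4\right) = \frac{10}{3} \cdot 1 \left(-4\right) = \frac{10}{3} \left(-4\right) = - \frac{40}{3}$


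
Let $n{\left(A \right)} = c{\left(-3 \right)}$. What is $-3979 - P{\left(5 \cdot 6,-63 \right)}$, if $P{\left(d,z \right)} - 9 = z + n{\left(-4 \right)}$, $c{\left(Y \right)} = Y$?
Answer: $-3922$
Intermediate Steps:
$n{\left(A \right)} = -3$
$P{\left(d,z \right)} = 6 + z$ ($P{\left(d,z \right)} = 9 + \left(z - 3\right) = 9 + \left(-3 + z\right) = 6 + z$)
$-3979 - P{\left(5 \cdot 6,-63 \right)} = -3979 - \left(6 - 63\right) = -3979 - -57 = -3979 + 57 = -3922$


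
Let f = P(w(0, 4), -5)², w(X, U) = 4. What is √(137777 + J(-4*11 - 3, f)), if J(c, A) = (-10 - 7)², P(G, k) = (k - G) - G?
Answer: √138066 ≈ 371.57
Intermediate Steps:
P(G, k) = k - 2*G
f = 169 (f = (-5 - 2*4)² = (-5 - 8)² = (-13)² = 169)
J(c, A) = 289 (J(c, A) = (-17)² = 289)
√(137777 + J(-4*11 - 3, f)) = √(137777 + 289) = √138066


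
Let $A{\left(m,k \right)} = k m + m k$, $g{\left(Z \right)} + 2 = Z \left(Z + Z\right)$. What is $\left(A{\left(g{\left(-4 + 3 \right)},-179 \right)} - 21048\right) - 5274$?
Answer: $-26322$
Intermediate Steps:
$g{\left(Z \right)} = -2 + 2 Z^{2}$ ($g{\left(Z \right)} = -2 + Z \left(Z + Z\right) = -2 + Z 2 Z = -2 + 2 Z^{2}$)
$A{\left(m,k \right)} = 2 k m$ ($A{\left(m,k \right)} = k m + k m = 2 k m$)
$\left(A{\left(g{\left(-4 + 3 \right)},-179 \right)} - 21048\right) - 5274 = \left(2 \left(-179\right) \left(-2 + 2 \left(-4 + 3\right)^{2}\right) - 21048\right) - 5274 = \left(2 \left(-179\right) \left(-2 + 2 \left(-1\right)^{2}\right) - 21048\right) - 5274 = \left(2 \left(-179\right) \left(-2 + 2 \cdot 1\right) - 21048\right) - 5274 = \left(2 \left(-179\right) \left(-2 + 2\right) - 21048\right) - 5274 = \left(2 \left(-179\right) 0 - 21048\right) - 5274 = \left(0 - 21048\right) - 5274 = -21048 - 5274 = -26322$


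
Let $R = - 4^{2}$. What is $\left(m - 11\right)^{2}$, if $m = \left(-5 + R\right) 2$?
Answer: $2809$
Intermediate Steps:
$R = -16$ ($R = \left(-1\right) 16 = -16$)
$m = -42$ ($m = \left(-5 - 16\right) 2 = \left(-21\right) 2 = -42$)
$\left(m - 11\right)^{2} = \left(-42 - 11\right)^{2} = \left(-53\right)^{2} = 2809$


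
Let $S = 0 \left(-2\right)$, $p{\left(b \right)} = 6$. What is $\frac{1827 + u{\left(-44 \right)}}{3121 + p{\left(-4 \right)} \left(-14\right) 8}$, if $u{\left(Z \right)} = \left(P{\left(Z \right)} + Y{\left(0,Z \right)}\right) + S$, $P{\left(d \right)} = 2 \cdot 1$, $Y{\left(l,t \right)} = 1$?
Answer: $\frac{1830}{2449} \approx 0.74724$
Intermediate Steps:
$P{\left(d \right)} = 2$
$S = 0$
$u{\left(Z \right)} = 3$ ($u{\left(Z \right)} = \left(2 + 1\right) + 0 = 3 + 0 = 3$)
$\frac{1827 + u{\left(-44 \right)}}{3121 + p{\left(-4 \right)} \left(-14\right) 8} = \frac{1827 + 3}{3121 + 6 \left(-14\right) 8} = \frac{1830}{3121 - 672} = \frac{1830}{2449}$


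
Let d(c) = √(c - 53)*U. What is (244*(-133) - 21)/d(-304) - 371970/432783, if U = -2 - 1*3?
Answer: -41330/48087 - 4639*I*√357/255 ≈ -0.85948 - 343.73*I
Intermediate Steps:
U = -5 (U = -2 - 3 = -5)
d(c) = -5*√(-53 + c) (d(c) = √(c - 53)*(-5) = √(-53 + c)*(-5) = -5*√(-53 + c))
(244*(-133) - 21)/d(-304) - 371970/432783 = (244*(-133) - 21)/((-5*√(-53 - 304))) - 371970/432783 = (-32452 - 21)/((-5*I*√357)) - 371970*1/432783 = -32473*I*√357/1785 - 41330/48087 = -4639*I*√357/255 - 41330/48087 = -41330/48087 - 4639*I*√357/255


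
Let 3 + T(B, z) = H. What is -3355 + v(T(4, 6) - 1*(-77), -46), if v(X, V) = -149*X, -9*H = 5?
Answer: -128684/9 ≈ -14298.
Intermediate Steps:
H = -5/9 (H = -⅑*5 = -5/9 ≈ -0.55556)
T(B, z) = -32/9 (T(B, z) = -3 - 5/9 = -32/9)
-3355 + v(T(4, 6) - 1*(-77), -46) = -3355 - 149*(-32/9 - 1*(-77)) = -3355 - 149*(-32/9 + 77) = -3355 - 149*661/9 = -3355 - 98489/9 = -128684/9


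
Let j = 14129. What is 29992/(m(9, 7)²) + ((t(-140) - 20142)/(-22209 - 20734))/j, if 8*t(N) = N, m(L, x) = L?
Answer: 36394794219487/98292146814 ≈ 370.27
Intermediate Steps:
t(N) = N/8
29992/(m(9, 7)²) + ((t(-140) - 20142)/(-22209 - 20734))/j = 29992/(9²) + (((⅛)*(-140) - 20142)/(-22209 - 20734))/14129 = 29992/81 + ((-35/2 - 20142)/(-42943))*(1/14129) = 29992*(1/81) - 40319/2*(-1/42943)*(1/14129) = 29992/81 + (40319/85886)*(1/14129) = 29992/81 + 40319/1213483294 = 36394794219487/98292146814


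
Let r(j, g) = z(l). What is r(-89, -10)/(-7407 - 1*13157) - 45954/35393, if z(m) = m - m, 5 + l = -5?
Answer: -45954/35393 ≈ -1.2984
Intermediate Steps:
l = -10 (l = -5 - 5 = -10)
z(m) = 0
r(j, g) = 0
r(-89, -10)/(-7407 - 1*13157) - 45954/35393 = 0/(-7407 - 1*13157) - 45954/35393 = 0/(-7407 - 13157) - 45954*1/35393 = 0/(-20564) - 45954/35393 = 0*(-1/20564) - 45954/35393 = 0 - 45954/35393 = -45954/35393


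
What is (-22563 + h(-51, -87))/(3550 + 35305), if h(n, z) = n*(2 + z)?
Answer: -18228/38855 ≈ -0.46913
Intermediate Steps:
(-22563 + h(-51, -87))/(3550 + 35305) = (-22563 - 51*(2 - 87))/(3550 + 35305) = (-22563 - 51*(-85))/38855 = (-22563 + 4335)*(1/38855) = -18228*1/38855 = -18228/38855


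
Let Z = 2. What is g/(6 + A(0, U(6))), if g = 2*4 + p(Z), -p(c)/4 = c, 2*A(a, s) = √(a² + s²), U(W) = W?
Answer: 0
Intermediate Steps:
A(a, s) = √(a² + s²)/2
p(c) = -4*c
g = 0 (g = 2*4 - 4*2 = 8 - 8 = 0)
g/(6 + A(0, U(6))) = 0/(6 + √(0² + 6²)/2) = 0/(6 + √(0 + 36)/2) = 0/(6 + √36/2) = 0/(6 + (½)*6) = 0/(6 + 3) = 0/9 = 0*(⅑) = 0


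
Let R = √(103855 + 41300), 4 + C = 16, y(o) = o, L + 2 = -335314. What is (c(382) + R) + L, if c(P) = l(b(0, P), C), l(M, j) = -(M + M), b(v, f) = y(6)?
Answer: -335328 + √145155 ≈ -3.3495e+5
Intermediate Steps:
L = -335316 (L = -2 - 335314 = -335316)
b(v, f) = 6
C = 12 (C = -4 + 16 = 12)
l(M, j) = -2*M
R = √145155 ≈ 380.99
c(P) = -12 (c(P) = -2*6 = -12)
(c(382) + R) + L = (-12 + √145155) - 335316 = -335328 + √145155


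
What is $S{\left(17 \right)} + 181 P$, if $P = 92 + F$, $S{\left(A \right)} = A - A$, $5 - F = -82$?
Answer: $32399$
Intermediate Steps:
$F = 87$ ($F = 5 - -82 = 5 + 82 = 87$)
$S{\left(A \right)} = 0$
$P = 179$ ($P = 92 + 87 = 179$)
$S{\left(17 \right)} + 181 P = 0 + 181 \cdot 179 = 0 + 32399 = 32399$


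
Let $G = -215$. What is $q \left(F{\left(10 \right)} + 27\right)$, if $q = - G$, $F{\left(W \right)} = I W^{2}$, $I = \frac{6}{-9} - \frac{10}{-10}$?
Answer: $\frac{38915}{3} \approx 12972.0$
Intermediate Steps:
$I = \frac{1}{3}$ ($I = 6 \left(- \frac{1}{9}\right) - -1 = - \frac{2}{3} + 1 = \frac{1}{3} \approx 0.33333$)
$F{\left(W \right)} = \frac{W^{2}}{3}$
$q = 215$ ($q = \left(-1\right) \left(-215\right) = 215$)
$q \left(F{\left(10 \right)} + 27\right) = 215 \left(\frac{10^{2}}{3} + 27\right) = 215 \left(\frac{1}{3} \cdot 100 + 27\right) = 215 \left(\frac{100}{3} + 27\right) = 215 \cdot \frac{181}{3} = \frac{38915}{3}$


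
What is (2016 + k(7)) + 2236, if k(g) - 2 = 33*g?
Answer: 4485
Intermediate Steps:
k(g) = 2 + 33*g
(2016 + k(7)) + 2236 = (2016 + (2 + 33*7)) + 2236 = (2016 + (2 + 231)) + 2236 = (2016 + 233) + 2236 = 2249 + 2236 = 4485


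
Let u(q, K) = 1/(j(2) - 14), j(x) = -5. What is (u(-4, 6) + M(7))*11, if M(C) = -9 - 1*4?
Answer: -2728/19 ≈ -143.58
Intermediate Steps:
M(C) = -13 (M(C) = -9 - 4 = -13)
u(q, K) = -1/19 (u(q, K) = 1/(-5 - 14) = 1/(-19) = -1/19)
(u(-4, 6) + M(7))*11 = (-1/19 - 13)*11 = -248/19*11 = -2728/19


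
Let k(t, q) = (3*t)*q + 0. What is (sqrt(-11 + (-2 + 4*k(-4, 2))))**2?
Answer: -109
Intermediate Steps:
k(t, q) = 3*q*t (k(t, q) = 3*q*t + 0 = 3*q*t)
(sqrt(-11 + (-2 + 4*k(-4, 2))))**2 = (sqrt(-11 + (-2 + 4*(3*2*(-4)))))**2 = (sqrt(-11 + (-2 + 4*(-24))))**2 = (sqrt(-11 + (-2 - 96)))**2 = (sqrt(-11 - 98))**2 = (sqrt(-109))**2 = (I*sqrt(109))**2 = -109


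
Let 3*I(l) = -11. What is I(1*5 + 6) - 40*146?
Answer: -17531/3 ≈ -5843.7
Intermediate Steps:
I(l) = -11/3 (I(l) = (⅓)*(-11) = -11/3)
I(1*5 + 6) - 40*146 = -11/3 - 40*146 = -11/3 - 5840 = -17531/3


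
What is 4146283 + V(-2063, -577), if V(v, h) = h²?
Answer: 4479212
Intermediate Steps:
4146283 + V(-2063, -577) = 4146283 + (-577)² = 4146283 + 332929 = 4479212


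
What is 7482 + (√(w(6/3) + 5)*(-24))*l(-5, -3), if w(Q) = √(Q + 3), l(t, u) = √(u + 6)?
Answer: 7482 - 24*√(15 + 3*√5) ≈ 7370.2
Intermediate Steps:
l(t, u) = √(6 + u)
w(Q) = √(3 + Q)
7482 + (√(w(6/3) + 5)*(-24))*l(-5, -3) = 7482 + (√(√(3 + 6/3) + 5)*(-24))*√(6 - 3) = 7482 + (√(√(3 + 6*(⅓)) + 5)*(-24))*√3 = 7482 + (√(√(3 + 2) + 5)*(-24))*√3 = 7482 + (√(√5 + 5)*(-24))*√3 = 7482 + (√(5 + √5)*(-24))*√3 = 7482 + (-24*√(5 + √5))*√3 = 7482 - 24*√3*√(5 + √5)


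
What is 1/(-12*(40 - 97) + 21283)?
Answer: 1/21967 ≈ 4.5523e-5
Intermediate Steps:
1/(-12*(40 - 97) + 21283) = 1/(-12*(-57) + 21283) = 1/(684 + 21283) = 1/21967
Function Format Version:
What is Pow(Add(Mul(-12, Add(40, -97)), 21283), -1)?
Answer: Rational(1, 21967) ≈ 4.5523e-5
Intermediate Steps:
Pow(Add(Mul(-12, Add(40, -97)), 21283), -1) = Pow(Add(Mul(-12, -57), 21283), -1) = Pow(Add(684, 21283), -1) = Pow(21967, -1) = Rational(1, 21967)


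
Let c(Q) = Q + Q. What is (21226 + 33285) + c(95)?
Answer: 54701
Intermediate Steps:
c(Q) = 2*Q
(21226 + 33285) + c(95) = (21226 + 33285) + 2*95 = 54511 + 190 = 54701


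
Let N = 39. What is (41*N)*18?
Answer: 28782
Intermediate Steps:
(41*N)*18 = (41*39)*18 = 1599*18 = 28782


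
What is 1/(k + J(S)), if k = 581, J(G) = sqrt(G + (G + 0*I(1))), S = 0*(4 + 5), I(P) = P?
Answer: 1/581 ≈ 0.0017212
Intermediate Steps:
S = 0 (S = 0*9 = 0)
J(G) = sqrt(2)*sqrt(G) (J(G) = sqrt(G + (G + 0*1)) = sqrt(G + (G + 0)) = sqrt(G + G) = sqrt(2*G) = sqrt(2)*sqrt(G))
1/(k + J(S)) = 1/(581 + sqrt(2)*sqrt(0)) = 1/(581 + sqrt(2)*0) = 1/(581 + 0) = 1/581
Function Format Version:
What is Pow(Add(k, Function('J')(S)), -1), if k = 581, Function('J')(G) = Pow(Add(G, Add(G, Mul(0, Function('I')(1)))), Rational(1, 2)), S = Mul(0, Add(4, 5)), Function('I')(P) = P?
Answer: Rational(1, 581) ≈ 0.0017212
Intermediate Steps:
S = 0 (S = Mul(0, 9) = 0)
Function('J')(G) = Mul(Pow(2, Rational(1, 2)), Pow(G, Rational(1, 2))) (Function('J')(G) = Pow(Add(G, Add(G, Mul(0, 1))), Rational(1, 2)) = Pow(Add(G, Add(G, 0)), Rational(1, 2)) = Pow(Add(G, G), Rational(1, 2)) = Pow(Mul(2, G), Rational(1, 2)) = Mul(Pow(2, Rational(1, 2)), Pow(G, Rational(1, 2))))
Pow(Add(k, Function('J')(S)), -1) = Pow(Add(581, Mul(Pow(2, Rational(1, 2)), Pow(0, Rational(1, 2)))), -1) = Pow(Add(581, Mul(Pow(2, Rational(1, 2)), 0)), -1) = Pow(Add(581, 0), -1) = Pow(581, -1) = Rational(1, 581)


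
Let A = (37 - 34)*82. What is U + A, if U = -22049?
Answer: -21803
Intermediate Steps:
A = 246 (A = 3*82 = 246)
U + A = -22049 + 246 = -21803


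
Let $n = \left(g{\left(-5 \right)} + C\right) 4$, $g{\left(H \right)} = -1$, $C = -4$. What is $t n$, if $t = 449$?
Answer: $-8980$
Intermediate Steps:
$n = -20$ ($n = \left(-1 - 4\right) 4 = \left(-5\right) 4 = -20$)
$t n = 449 \left(-20\right) = -8980$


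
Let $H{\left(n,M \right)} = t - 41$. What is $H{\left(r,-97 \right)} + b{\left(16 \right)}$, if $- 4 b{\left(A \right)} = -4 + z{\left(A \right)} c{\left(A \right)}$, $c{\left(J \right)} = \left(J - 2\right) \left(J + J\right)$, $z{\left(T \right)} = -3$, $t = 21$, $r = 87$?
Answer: $317$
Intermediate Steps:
$c{\left(J \right)} = 2 J \left(-2 + J\right)$ ($c{\left(J \right)} = \left(-2 + J\right) 2 J = 2 J \left(-2 + J\right)$)
$H{\left(n,M \right)} = -20$ ($H{\left(n,M \right)} = 21 - 41 = -20$)
$b{\left(A \right)} = 1 + \frac{3 A \left(-2 + A\right)}{2}$ ($b{\left(A \right)} = - \frac{-4 - 3 \cdot 2 A \left(-2 + A\right)}{4} = - \frac{-4 - 6 A \left(-2 + A\right)}{4} = 1 + \frac{3 A \left(-2 + A\right)}{2}$)
$H{\left(r,-97 \right)} + b{\left(16 \right)} = -20 + \left(1 + \frac{3}{2} \cdot 16 \left(-2 + 16\right)\right) = -20 + \left(1 + \frac{3}{2} \cdot 16 \cdot 14\right) = -20 + \left(1 + 336\right) = -20 + 337 = 317$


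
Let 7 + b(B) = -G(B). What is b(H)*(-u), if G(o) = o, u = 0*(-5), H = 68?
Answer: 0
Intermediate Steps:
u = 0
b(B) = -7 - B
b(H)*(-u) = (-7 - 1*68)*(-1*0) = (-7 - 68)*0 = -75*0 = 0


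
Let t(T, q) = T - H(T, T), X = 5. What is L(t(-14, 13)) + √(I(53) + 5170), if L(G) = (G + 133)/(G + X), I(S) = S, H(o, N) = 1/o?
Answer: -1667/125 + √5223 ≈ 58.934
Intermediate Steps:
t(T, q) = T - 1/T
L(G) = (133 + G)/(5 + G) (L(G) = (G + 133)/(G + 5) = (133 + G)/(5 + G))
L(t(-14, 13)) + √(I(53) + 5170) = (133 + (-14 - 1/(-14)))/(5 + (-14 - 1/(-14))) + √(53 + 5170) = (133 + (-14 - 1*(-1/14)))/(5 + (-14 - 1*(-1/14))) + √5223 = (133 + (-14 + 1/14))/(5 + (-14 + 1/14)) + √5223 = (133 - 195/14)/(5 - 195/14) + √5223 = (1667/14)/(-125/14) + √5223 = -14/125*1667/14 + √5223 = -1667/125 + √5223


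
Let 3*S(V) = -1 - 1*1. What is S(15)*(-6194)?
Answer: 12388/3 ≈ 4129.3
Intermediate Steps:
S(V) = -2/3 (S(V) = (-1 - 1*1)/3 = (-1 - 1)/3 = (1/3)*(-2) = -2/3)
S(15)*(-6194) = -2/3*(-6194) = 12388/3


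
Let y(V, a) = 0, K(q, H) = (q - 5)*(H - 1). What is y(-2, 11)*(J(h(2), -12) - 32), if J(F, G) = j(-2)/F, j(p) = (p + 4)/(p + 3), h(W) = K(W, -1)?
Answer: 0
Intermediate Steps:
K(q, H) = (-1 + H)*(-5 + q) (K(q, H) = (-5 + q)*(-1 + H) = (-1 + H)*(-5 + q))
h(W) = 10 - 2*W (h(W) = 5 - W - 5*(-1) - W = 5 - W + 5 - W = 10 - 2*W)
j(p) = (4 + p)/(3 + p)
J(F, G) = 2/F (J(F, G) = ((4 - 2)/(3 - 2))/F = (2/1)/F = (1*2)/F = 2/F)
y(-2, 11)*(J(h(2), -12) - 32) = 0*(2/(10 - 2*2) - 32) = 0*(2/(10 - 4) - 32) = 0*(2/6 - 32) = 0*(2*(1/6) - 32) = 0*(1/3 - 32) = 0*(-95/3) = 0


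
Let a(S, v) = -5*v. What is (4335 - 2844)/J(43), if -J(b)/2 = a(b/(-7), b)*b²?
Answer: 1491/795070 ≈ 0.0018753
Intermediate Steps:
J(b) = 10*b³ (J(b) = -2*(-5*b)*b² = -(-10)*b³ = 10*b³)
(4335 - 2844)/J(43) = (4335 - 2844)/((10*43³)) = 1491/((10*79507)) = 1491/795070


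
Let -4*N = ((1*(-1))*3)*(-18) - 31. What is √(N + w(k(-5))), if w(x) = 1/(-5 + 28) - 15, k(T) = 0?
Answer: I*√43815/46 ≈ 4.5504*I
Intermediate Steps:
N = -23/4 (N = -(((1*(-1))*3)*(-18) - 31)/4 = -(-1*3*(-18) - 31)/4 = -(-3*(-18) - 31)/4 = -(54 - 31)/4 = -¼*23 = -23/4 ≈ -5.7500)
w(x) = -344/23 (w(x) = 1/23 - 15 = -344/23)
√(N + w(k(-5))) = √(-23/4 - 344/23) = √(-1905/92) = I*√43815/46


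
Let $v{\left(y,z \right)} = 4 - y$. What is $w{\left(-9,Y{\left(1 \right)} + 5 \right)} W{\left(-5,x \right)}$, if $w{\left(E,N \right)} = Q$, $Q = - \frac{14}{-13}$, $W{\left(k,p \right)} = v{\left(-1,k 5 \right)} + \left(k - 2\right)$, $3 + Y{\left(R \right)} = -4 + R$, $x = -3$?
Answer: $- \frac{28}{13} \approx -2.1538$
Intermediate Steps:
$Y{\left(R \right)} = -7 + R$ ($Y{\left(R \right)} = -3 + \left(-4 + R\right) = -7 + R$)
$W{\left(k,p \right)} = 3 + k$ ($W{\left(k,p \right)} = \left(4 - -1\right) + \left(k - 2\right) = \left(4 + 1\right) + \left(-2 + k\right) = 5 + \left(-2 + k\right) = 3 + k$)
$Q = \frac{14}{13}$ ($Q = \left(-14\right) \left(- \frac{1}{13}\right) = \frac{14}{13} \approx 1.0769$)
$w{\left(E,N \right)} = \frac{14}{13}$
$w{\left(-9,Y{\left(1 \right)} + 5 \right)} W{\left(-5,x \right)} = \frac{14 \left(3 - 5\right)}{13} = \frac{14}{13} \left(-2\right) = - \frac{28}{13}$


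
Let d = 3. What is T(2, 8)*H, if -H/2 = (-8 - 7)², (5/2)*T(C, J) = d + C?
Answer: -900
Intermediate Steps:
T(C, J) = 6/5 + 2*C/5 (T(C, J) = 2*(3 + C)/5 = 6/5 + 2*C/5)
H = -450 (H = -2*(-8 - 7)² = -2*(-15)² = -2*225 = -450)
T(2, 8)*H = (6/5 + (⅖)*2)*(-450) = (6/5 + ⅘)*(-450) = 2*(-450) = -900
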